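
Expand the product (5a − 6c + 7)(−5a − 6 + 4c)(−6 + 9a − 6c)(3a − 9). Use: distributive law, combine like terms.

(5a − 6c + 7)(−5a − 6 + 4c)(−6 + 9a − 6c)(3a − 9)
= (−25a^2 − 30a + 20ac + 30ac + 36c − 24c^2 − 35a − 42 + 28c)(−6 + 9a − 6c)(3a − 9)    [distributive law]
= (−25a^2 − 65a + 50ac + 64c − 24c^2 − 42)(−6 + 9a − 6c)(3a − 9)    [combine like terms]
= (150a^2 − 225a^3 + 150a^2c + 390a − 585a^2 + 390ac − 300ac + 450a^2c − 300ac^2 − 384c + 576ac − 384c^2 + 144c^2 − 216ac^2 + 144c^3 + 252 − 378a + 252c)(3a − 9)    [distributive law]
= (−435a^2 − 225a^3 + 600a^2c + 12a + 666ac − 516ac^2 − 132c − 240c^2 + 144c^3 + 252)(3a − 9)    [combine like terms]
= −1305a^3 + 3915a^2 − 675a^4 + 2025a^3 + 1800a^3c − 5400a^2c + 36a^2 − 108a + 1998a^2c − 5994ac − 1548a^2c^2 + 4644ac^2 − 396ac + 1188c − 720ac^2 + 2160c^2 + 432ac^3 − 1296c^3 + 756a − 2268    [distributive law]
= 720a^3 + 3951a^2 − 675a^4 + 1800a^3c − 3402a^2c + 648a − 6390ac − 1548a^2c^2 + 3924ac^2 + 1188c + 2160c^2 + 432ac^3 − 1296c^3 − 2268    [combine like terms]

720a^3 + 3951a^2 − 675a^4 + 1800a^3c − 3402a^2c + 648a − 6390ac − 1548a^2c^2 + 3924ac^2 + 1188c + 2160c^2 + 432ac^3 − 1296c^3 − 2268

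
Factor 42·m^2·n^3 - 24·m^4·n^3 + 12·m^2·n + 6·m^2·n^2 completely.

42·m^2·n^3 - 24·m^4·n^3 + 12·m^2·n + 6·m^2·n^2
= 6(7·m^2·n^3 - 4·m^4·n^3 + 2·m^2·n + m^2·n^2)    [factor out 6]
= 6·m^2·n(7·n^2 - 4·m^2·n^2 + 2 + n)    [factor out m^2·n]

6·m^2·n(7·n^2 - 4·m^2·n^2 + 2 + n)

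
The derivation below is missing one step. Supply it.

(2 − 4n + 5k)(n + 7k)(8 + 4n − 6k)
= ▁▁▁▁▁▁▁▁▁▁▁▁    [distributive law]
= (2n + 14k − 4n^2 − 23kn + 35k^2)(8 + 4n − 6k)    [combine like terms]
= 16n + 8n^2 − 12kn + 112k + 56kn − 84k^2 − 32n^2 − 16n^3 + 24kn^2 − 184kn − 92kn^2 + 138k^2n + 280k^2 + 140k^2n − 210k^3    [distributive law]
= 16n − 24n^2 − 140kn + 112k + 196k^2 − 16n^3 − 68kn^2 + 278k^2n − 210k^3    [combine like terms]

Applying distributive law to the line above:

(2n + 14k − 4n^2 − 28kn + 5kn + 35k^2)(8 + 4n − 6k)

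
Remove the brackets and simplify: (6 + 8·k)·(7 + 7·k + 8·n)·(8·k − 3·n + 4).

(6 + 8·k)·(7 + 7·k + 8·n)·(8·k − 3·n + 4)
= (42 + 42·k + 48·n + 56·k + 56·k² + 64·k·n)·(8·k − 3·n + 4)    [distributive law]
= (42 + 98·k + 48·n + 56·k² + 64·k·n)·(8·k − 3·n + 4)    [combine like terms]
= 336·k − 126·n + 168 + 784·k² − 294·k·n + 392·k + 384·k·n − 144·n² + 192·n + 448·k³ − 168·k²·n + 224·k² + 512·k²·n − 192·k·n² + 256·k·n    [distributive law]
= 728·k + 66·n + 168 + 1008·k² + 346·k·n − 144·n² + 448·k³ + 344·k²·n − 192·k·n²    [combine like terms]

728·k + 66·n + 168 + 1008·k² + 346·k·n − 144·n² + 448·k³ + 344·k²·n − 192·k·n²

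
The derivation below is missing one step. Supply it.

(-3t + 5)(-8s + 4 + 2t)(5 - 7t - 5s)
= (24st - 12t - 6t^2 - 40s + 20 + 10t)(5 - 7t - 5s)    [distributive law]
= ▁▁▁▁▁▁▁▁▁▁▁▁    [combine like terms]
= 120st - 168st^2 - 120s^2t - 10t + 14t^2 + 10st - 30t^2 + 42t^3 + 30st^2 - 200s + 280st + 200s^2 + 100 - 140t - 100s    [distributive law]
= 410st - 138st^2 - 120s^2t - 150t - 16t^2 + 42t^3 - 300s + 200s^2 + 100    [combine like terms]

By combine like terms:

(24st - 2t - 6t^2 - 40s + 20)(5 - 7t - 5s)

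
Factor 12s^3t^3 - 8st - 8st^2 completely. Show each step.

4st(3s^2t^2 - 2 - 2t)

12s^3t^3 - 8st - 8st^2
= 4(3s^3t^3 - 2st - 2st^2)    [factor out 4]
= 4st(3s^2t^2 - 2 - 2t)    [factor out st]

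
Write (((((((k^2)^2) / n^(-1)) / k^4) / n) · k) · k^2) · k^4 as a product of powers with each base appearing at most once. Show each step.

(((((((k^2)^2) / n^(-1)) / k^4) / n) · k) · k^2) · k^4
= (((((k^4 / n^(-1)) / k^4) / n) · k) · k^2) · k^4    [power of a power]
= k^7    [quotient of powers; product of powers]

k^7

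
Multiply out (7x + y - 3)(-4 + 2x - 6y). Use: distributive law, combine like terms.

-34x + 14x^2 - 40xy + 14y - 6y^2 + 12

(7x + y - 3)(-4 + 2x - 6y)
= -28x + 14x^2 - 42xy - 4y + 2xy - 6y^2 + 12 - 6x + 18y    [distributive law]
= -34x + 14x^2 - 40xy + 14y - 6y^2 + 12    [combine like terms]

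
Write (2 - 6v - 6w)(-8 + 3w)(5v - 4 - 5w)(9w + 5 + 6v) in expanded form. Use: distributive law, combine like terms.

(2 - 6v - 6w)(-8 + 3w)(5v - 4 - 5w)(9w + 5 + 6v)
= (-16 + 6w + 48v - 18vw + 48w - 18w^2)(5v - 4 - 5w)(9w + 5 + 6v)    [distributive law]
= (-16 + 54w + 48v - 18vw - 18w^2)(5v - 4 - 5w)(9w + 5 + 6v)    [combine like terms]
= (-80v + 64 + 80w + 270vw - 216w - 270w^2 + 240v^2 - 192v - 240vw - 90v^2w + 72vw + 90vw^2 - 90vw^2 + 72w^2 + 90w^3)(9w + 5 + 6v)    [distributive law]
= (-272v + 64 - 136w + 102vw - 198w^2 + 240v^2 - 90v^2w + 90w^3)(9w + 5 + 6v)    [combine like terms]
= -2448vw - 1360v - 1632v^2 + 576w + 320 + 384v - 1224w^2 - 680w - 816vw + 918vw^2 + 510vw + 612v^2w - 1782w^3 - 990w^2 - 1188vw^2 + 2160v^2w + 1200v^2 + 1440v^3 - 810v^2w^2 - 450v^2w - 540v^3w + 810w^4 + 450w^3 + 540vw^3    [distributive law]
= -2754vw - 976v - 432v^2 - 104w + 320 - 2214w^2 - 270vw^2 + 2322v^2w - 1332w^3 + 1440v^3 - 810v^2w^2 - 540v^3w + 810w^4 + 540vw^3    [combine like terms]

-2754vw - 976v - 432v^2 - 104w + 320 - 2214w^2 - 270vw^2 + 2322v^2w - 1332w^3 + 1440v^3 - 810v^2w^2 - 540v^3w + 810w^4 + 540vw^3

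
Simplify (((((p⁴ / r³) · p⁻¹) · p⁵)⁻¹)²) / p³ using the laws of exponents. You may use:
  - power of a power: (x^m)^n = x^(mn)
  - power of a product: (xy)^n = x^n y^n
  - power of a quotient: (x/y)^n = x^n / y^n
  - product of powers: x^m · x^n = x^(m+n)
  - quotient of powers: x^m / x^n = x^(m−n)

p⁻¹⁹r⁶

(((((p⁴ / r³) · p⁻¹) · p⁵)⁻¹)²) / p³
= ((((p⁴ / r³) · p⁻¹) · p⁵)⁻²) / p³    [power of a power]
= ((((p⁴ / r³) · p⁻¹)⁻²) · ((p⁵)⁻²)) / p³    [power of a product]
= ((((p⁴ / r³)⁻²) · ((p⁻¹)⁻²)) · ((p⁵)⁻²)) / p³    [power of a product]
= (((((p⁴)⁻²) / ((r³)⁻²)) · ((p⁻¹)⁻²)) · ((p⁵)⁻²)) / p³    [power of a quotient]
= (((p⁻⁸ / ((r³)⁻²)) · ((p⁻¹)⁻²)) · ((p⁵)⁻²)) / p³    [power of a power]
= (((p⁻⁸ / r⁻⁶) · ((p⁻¹)⁻²)) · ((p⁵)⁻²)) / p³    [power of a power]
= (((p⁻⁸ / r⁻⁶) · p²) · ((p⁵)⁻²)) / p³    [power of a power]
= (((p⁻⁸ / r⁻⁶) · p²) · p⁻¹⁰) / p³    [power of a power]
= p⁻¹⁹r⁶    [quotient of powers; product of powers]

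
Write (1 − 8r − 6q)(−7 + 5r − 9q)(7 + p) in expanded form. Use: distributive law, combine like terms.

−49 − 7p + 427r + 61pr + 231q + 33pq − 280r² − 40pr² + 294qr + 42pqr + 378q² + 54pq²

(1 − 8r − 6q)(−7 + 5r − 9q)(7 + p)
= (−7 + 5r − 9q + 56r − 40r² + 72qr + 42q − 30qr + 54q²)(7 + p)    [distributive law]
= (−7 + 61r + 33q − 40r² + 42qr + 54q²)(7 + p)    [combine like terms]
= −49 − 7p + 427r + 61pr + 231q + 33pq − 280r² − 40pr² + 294qr + 42pqr + 378q² + 54pq²    [distributive law]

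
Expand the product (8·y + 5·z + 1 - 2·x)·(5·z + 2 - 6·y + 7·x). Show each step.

10·y·z + 10·y - 48·y^2 + 68·x·y + 25·z^2 + 15·z + 25·x·z + 2 + 3·x - 14·x^2

(8·y + 5·z + 1 - 2·x)·(5·z + 2 - 6·y + 7·x)
= 40·y·z + 16·y - 48·y^2 + 56·x·y + 25·z^2 + 10·z - 30·y·z + 35·x·z + 5·z + 2 - 6·y + 7·x - 10·x·z - 4·x + 12·x·y - 14·x^2    [distributive law]
= 10·y·z + 10·y - 48·y^2 + 68·x·y + 25·z^2 + 15·z + 25·x·z + 2 + 3·x - 14·x^2    [combine like terms]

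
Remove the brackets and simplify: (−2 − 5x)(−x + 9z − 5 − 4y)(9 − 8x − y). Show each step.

163x − 171x² + 89xy − 162z − 261xz + 18yz + 90 + 62y − 8y² − 40x³ − 165x²y + 360x²z + 45xyz − 20xy²

(−2 − 5x)(−x + 9z − 5 − 4y)(9 − 8x − y)
= (2x − 18z + 10 + 8y + 5x² − 45xz + 25x + 20xy)(9 − 8x − y)    [distributive law]
= (27x − 18z + 10 + 8y + 5x² − 45xz + 20xy)(9 − 8x − y)    [combine like terms]
= 243x − 216x² − 27xy − 162z + 144xz + 18yz + 90 − 80x − 10y + 72y − 64xy − 8y² + 45x² − 40x³ − 5x²y − 405xz + 360x²z + 45xyz + 180xy − 160x²y − 20xy²    [distributive law]
= 163x − 171x² + 89xy − 162z − 261xz + 18yz + 90 + 62y − 8y² − 40x³ − 165x²y + 360x²z + 45xyz − 20xy²    [combine like terms]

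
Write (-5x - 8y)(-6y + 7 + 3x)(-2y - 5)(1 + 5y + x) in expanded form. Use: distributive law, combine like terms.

(-5x - 8y)(-6y + 7 + 3x)(-2y - 5)(1 + 5y + x)
= (30xy - 35x - 15x² + 48y² - 56y - 24xy)(-2y - 5)(1 + 5y + x)    [distributive law]
= (6xy - 35x - 15x² + 48y² - 56y)(-2y - 5)(1 + 5y + x)    [combine like terms]
= (-12xy² - 30xy + 70xy + 175x + 30x²y + 75x² - 96y³ - 240y² + 112y² + 280y)(1 + 5y + x)    [distributive law]
= (-12xy² + 40xy + 175x + 30x²y + 75x² - 96y³ - 128y² + 280y)(1 + 5y + x)    [combine like terms]
= -12xy² - 60xy³ - 12x²y² + 40xy + 200xy² + 40x²y + 175x + 875xy + 175x² + 30x²y + 150x²y² + 30x³y + 75x² + 375x²y + 75x³ - 96y³ - 480y⁴ - 96xy³ - 128y² - 640y³ - 128xy² + 280y + 1400y² + 280xy    [distributive law]
= 60xy² - 156xy³ + 138x²y² + 1195xy + 445x²y + 175x + 250x² + 30x³y + 75x³ - 736y³ - 480y⁴ + 1272y² + 280y    [combine like terms]

60xy² - 156xy³ + 138x²y² + 1195xy + 445x²y + 175x + 250x² + 30x³y + 75x³ - 736y³ - 480y⁴ + 1272y² + 280y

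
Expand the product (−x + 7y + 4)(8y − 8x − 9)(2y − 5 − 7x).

−520xy^2 + 491xy + 464x^2y + 121x^2 − 56x^3 + 367x + 112y^3 − 342y^2 + 83y + 180

(−x + 7y + 4)(8y − 8x − 9)(2y − 5 − 7x)
= (−8xy + 8x^2 + 9x + 56y^2 − 56xy − 63y + 32y − 32x − 36)(2y − 5 − 7x)    [distributive law]
= (−64xy + 8x^2 − 23x + 56y^2 − 31y − 36)(2y − 5 − 7x)    [combine like terms]
= −128xy^2 + 320xy + 448x^2y + 16x^2y − 40x^2 − 56x^3 − 46xy + 115x + 161x^2 + 112y^3 − 280y^2 − 392xy^2 − 62y^2 + 155y + 217xy − 72y + 180 + 252x    [distributive law]
= −520xy^2 + 491xy + 464x^2y + 121x^2 − 56x^3 + 367x + 112y^3 − 342y^2 + 83y + 180    [combine like terms]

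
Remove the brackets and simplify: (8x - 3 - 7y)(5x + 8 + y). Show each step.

(8x - 3 - 7y)(5x + 8 + y)
= 40x^2 + 64x + 8xy - 15x - 24 - 3y - 35xy - 56y - 7y^2    [distributive law]
= 40x^2 + 49x - 27xy - 24 - 59y - 7y^2    [combine like terms]

40x^2 + 49x - 27xy - 24 - 59y - 7y^2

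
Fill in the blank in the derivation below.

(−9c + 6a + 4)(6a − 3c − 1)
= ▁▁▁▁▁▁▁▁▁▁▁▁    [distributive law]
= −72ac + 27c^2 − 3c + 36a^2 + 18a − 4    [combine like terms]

Applying distributive law to the line above:

−54ac + 27c^2 + 9c + 36a^2 − 18ac − 6a + 24a − 12c − 4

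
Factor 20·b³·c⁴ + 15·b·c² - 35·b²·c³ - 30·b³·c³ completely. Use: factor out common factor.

5·b·c²(4·b²·c² + 3 - 7·b·c - 6·b²·c)

20·b³·c⁴ + 15·b·c² - 35·b²·c³ - 30·b³·c³
= 5(4·b³·c⁴ + 3·b·c² - 7·b²·c³ - 6·b³·c³)    [factor out 5]
= 5·b·c²(4·b²·c² + 3 - 7·b·c - 6·b²·c)    [factor out b·c²]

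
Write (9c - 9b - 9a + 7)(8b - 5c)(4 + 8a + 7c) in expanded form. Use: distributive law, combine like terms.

860bc + 432abc + 819bc^2 - 425c^2 - 45ac^2 - 315c^3 - 288b^2 - 576ab^2 - 504b^2c + 160ab - 576a^2b - 100ac + 360a^2c + 224b - 140c

(9c - 9b - 9a + 7)(8b - 5c)(4 + 8a + 7c)
= (72bc - 45c^2 - 72b^2 + 45bc - 72ab + 45ac + 56b - 35c)(4 + 8a + 7c)    [distributive law]
= (117bc - 45c^2 - 72b^2 - 72ab + 45ac + 56b - 35c)(4 + 8a + 7c)    [combine like terms]
= 468bc + 936abc + 819bc^2 - 180c^2 - 360ac^2 - 315c^3 - 288b^2 - 576ab^2 - 504b^2c - 288ab - 576a^2b - 504abc + 180ac + 360a^2c + 315ac^2 + 224b + 448ab + 392bc - 140c - 280ac - 245c^2    [distributive law]
= 860bc + 432abc + 819bc^2 - 425c^2 - 45ac^2 - 315c^3 - 288b^2 - 576ab^2 - 504b^2c + 160ab - 576a^2b - 100ac + 360a^2c + 224b - 140c    [combine like terms]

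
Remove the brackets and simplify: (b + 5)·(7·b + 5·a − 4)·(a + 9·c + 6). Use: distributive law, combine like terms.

(b + 5)·(7·b + 5·a − 4)·(a + 9·c + 6)
= (7·b^2 + 5·a·b − 4·b + 35·b + 25·a − 20)·(a + 9·c + 6)    [distributive law]
= (7·b^2 + 5·a·b + 31·b + 25·a − 20)·(a + 9·c + 6)    [combine like terms]
= 7·a·b^2 + 63·b^2·c + 42·b^2 + 5·a^2·b + 45·a·b·c + 30·a·b + 31·a·b + 279·b·c + 186·b + 25·a^2 + 225·a·c + 150·a − 20·a − 180·c − 120    [distributive law]
= 7·a·b^2 + 63·b^2·c + 42·b^2 + 5·a^2·b + 45·a·b·c + 61·a·b + 279·b·c + 186·b + 25·a^2 + 225·a·c + 130·a − 180·c − 120    [combine like terms]

7·a·b^2 + 63·b^2·c + 42·b^2 + 5·a^2·b + 45·a·b·c + 61·a·b + 279·b·c + 186·b + 25·a^2 + 225·a·c + 130·a − 180·c − 120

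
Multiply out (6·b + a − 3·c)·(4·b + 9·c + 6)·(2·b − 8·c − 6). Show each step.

48·b^3 − 108·b^2·c − 72·b^2 − 390·b·c^2 − 576·b·c − 216·b + 8·a·b^2 − 14·a·b·c − 12·a·b − 72·a·c^2 − 102·a·c − 36·a + 216·c^3 + 306·c^2 + 108·c

(6·b + a − 3·c)·(4·b + 9·c + 6)·(2·b − 8·c − 6)
= (24·b^2 + 54·b·c + 36·b + 4·a·b + 9·a·c + 6·a − 12·b·c − 27·c^2 − 18·c)·(2·b − 8·c − 6)    [distributive law]
= (24·b^2 + 42·b·c + 36·b + 4·a·b + 9·a·c + 6·a − 27·c^2 − 18·c)·(2·b − 8·c − 6)    [combine like terms]
= 48·b^3 − 192·b^2·c − 144·b^2 + 84·b^2·c − 336·b·c^2 − 252·b·c + 72·b^2 − 288·b·c − 216·b + 8·a·b^2 − 32·a·b·c − 24·a·b + 18·a·b·c − 72·a·c^2 − 54·a·c + 12·a·b − 48·a·c − 36·a − 54·b·c^2 + 216·c^3 + 162·c^2 − 36·b·c + 144·c^2 + 108·c    [distributive law]
= 48·b^3 − 108·b^2·c − 72·b^2 − 390·b·c^2 − 576·b·c − 216·b + 8·a·b^2 − 14·a·b·c − 12·a·b − 72·a·c^2 − 102·a·c − 36·a + 216·c^3 + 306·c^2 + 108·c    [combine like terms]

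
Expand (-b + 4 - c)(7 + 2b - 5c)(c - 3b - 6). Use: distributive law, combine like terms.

(-b + 4 - c)(7 + 2b - 5c)(c - 3b - 6)
= (-7b - 2b^2 + 5bc + 28 + 8b - 20c - 7c - 2bc + 5c^2)(c - 3b - 6)    [distributive law]
= (b - 2b^2 + 3bc + 28 - 27c + 5c^2)(c - 3b - 6)    [combine like terms]
= bc - 3b^2 - 6b - 2b^2c + 6b^3 + 12b^2 + 3bc^2 - 9b^2c - 18bc + 28c - 84b - 168 - 27c^2 + 81bc + 162c + 5c^3 - 15bc^2 - 30c^2    [distributive law]
= 64bc + 9b^2 - 90b - 11b^2c + 6b^3 - 12bc^2 + 190c - 168 - 57c^2 + 5c^3    [combine like terms]

64bc + 9b^2 - 90b - 11b^2c + 6b^3 - 12bc^2 + 190c - 168 - 57c^2 + 5c^3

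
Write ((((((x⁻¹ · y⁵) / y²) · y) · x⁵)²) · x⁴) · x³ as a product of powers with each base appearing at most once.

x¹⁵y⁸

((((((x⁻¹ · y⁵) / y²) · y) · x⁵)²) · x⁴) · x³
= ((((((x⁻¹ · y⁵) / y²) · y)²) · ((x⁵)²)) · x⁴) · x³    [power of a product]
= ((((((x⁻¹ · y⁵) / y²)²) · (y²)) · ((x⁵)²)) · x⁴) · x³    [power of a product]
= ((((((x⁻¹ · y⁵)²) / ((y²)²)) · (y²)) · ((x⁵)²)) · x⁴) · x³    [power of a quotient]
= (((((((x⁻¹)²) · ((y⁵)²)) / ((y²)²)) · (y²)) · ((x⁵)²)) · x⁴) · x³    [power of a product]
= (((((x⁻² · ((y⁵)²)) / ((y²)²)) · (y²)) · ((x⁵)²)) · x⁴) · x³    [power of a power]
= (((((x⁻² · y¹⁰) / ((y²)²)) · (y²)) · ((x⁵)²)) · x⁴) · x³    [power of a power]
= (((((x⁻² · y¹⁰) / y⁴) · (y²)) · ((x⁵)²)) · x⁴) · x³    [power of a power]
= (((((x⁻² · y¹⁰) / y⁴) · y²) · x¹⁰) · x⁴) · x³    [power of a power]
= x¹⁵y⁸    [quotient of powers; product of powers]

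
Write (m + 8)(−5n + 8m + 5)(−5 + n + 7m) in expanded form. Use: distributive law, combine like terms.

(m + 8)(−5n + 8m + 5)(−5 + n + 7m)
= (−5mn + 8m^2 + 5m − 40n + 64m + 40)(−5 + n + 7m)    [distributive law]
= (−5mn + 8m^2 + 69m − 40n + 40)(−5 + n + 7m)    [combine like terms]
= 25mn − 5mn^2 − 35m^2n − 40m^2 + 8m^2n + 56m^3 − 345m + 69mn + 483m^2 + 200n − 40n^2 − 280mn − 200 + 40n + 280m    [distributive law]
= −186mn − 5mn^2 − 27m^2n + 443m^2 + 56m^3 − 65m + 240n − 40n^2 − 200    [combine like terms]

−186mn − 5mn^2 − 27m^2n + 443m^2 + 56m^3 − 65m + 240n − 40n^2 − 200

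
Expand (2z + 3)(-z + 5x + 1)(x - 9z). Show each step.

-92xz² + 18z³ + 10x²z - 136xz + 9z² + 15x² + 3x - 27z

(2z + 3)(-z + 5x + 1)(x - 9z)
= (-2z² + 10xz + 2z - 3z + 15x + 3)(x - 9z)    [distributive law]
= (-2z² + 10xz - z + 15x + 3)(x - 9z)    [combine like terms]
= -2xz² + 18z³ + 10x²z - 90xz² - xz + 9z² + 15x² - 135xz + 3x - 27z    [distributive law]
= -92xz² + 18z³ + 10x²z - 136xz + 9z² + 15x² + 3x - 27z    [combine like terms]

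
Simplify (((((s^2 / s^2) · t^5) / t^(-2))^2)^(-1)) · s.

(((((s^2 / s^2) · t^5) / t^(-2))^2)^(-1)) · s
= ((((s^2 / s^2) · t^5) / t^(-2))^(-2)) · s    [power of a power]
= ((((s^2 / s^2) · t^5)^(-2)) / ((t^(-2))^(-2))) · s    [power of a quotient]
= ((((s^2 / s^2)^(-2)) · ((t^5)^(-2))) / ((t^(-2))^(-2))) · s    [power of a product]
= (((((s^2)^(-2)) / ((s^2)^(-2))) · ((t^5)^(-2))) / ((t^(-2))^(-2))) · s    [power of a quotient]
= (((s^(-4) / ((s^2)^(-2))) · ((t^5)^(-2))) / ((t^(-2))^(-2))) · s    [power of a power]
= (((s^(-4) / s^(-4)) · ((t^5)^(-2))) / ((t^(-2))^(-2))) · s    [power of a power]
= ((s^0 · ((t^5)^(-2))) / ((t^(-2))^(-2))) · s    [quotient of powers]
= ((s^0 · t^(-10)) / ((t^(-2))^(-2))) · s    [power of a power]
= ((s^0 · t^(-10)) / t^4) · s    [power of a power]
= s·t^(-14)    [quotient of powers; product of powers]

s·t^(-14)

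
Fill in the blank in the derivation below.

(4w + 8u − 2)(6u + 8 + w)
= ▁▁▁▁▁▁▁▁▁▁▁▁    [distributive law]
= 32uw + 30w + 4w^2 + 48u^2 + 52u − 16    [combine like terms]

After distributive law, the bracketed line is:

24uw + 32w + 4w^2 + 48u^2 + 64u + 8uw − 12u − 16 − 2w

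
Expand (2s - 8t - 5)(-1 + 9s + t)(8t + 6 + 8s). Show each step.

-772st - 242s - 268s² - 416s²t + 144s³ - 624st² - 24t² + 58t - 64t³ + 30

(2s - 8t - 5)(-1 + 9s + t)(8t + 6 + 8s)
= (-2s + 18s² + 2st + 8t - 72st - 8t² + 5 - 45s - 5t)(8t + 6 + 8s)    [distributive law]
= (-47s + 18s² - 70st + 3t - 8t² + 5)(8t + 6 + 8s)    [combine like terms]
= -376st - 282s - 376s² + 144s²t + 108s² + 144s³ - 560st² - 420st - 560s²t + 24t² + 18t + 24st - 64t³ - 48t² - 64st² + 40t + 30 + 40s    [distributive law]
= -772st - 242s - 268s² - 416s²t + 144s³ - 624st² - 24t² + 58t - 64t³ + 30    [combine like terms]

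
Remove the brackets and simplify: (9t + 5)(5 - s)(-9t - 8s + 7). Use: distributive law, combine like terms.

(9t + 5)(5 - s)(-9t - 8s + 7)
= (45t - 9st + 25 - 5s)(-9t - 8s + 7)    [distributive law]
= -405t² - 360st + 315t + 81st² + 72s²t - 63st - 225t - 200s + 175 + 45st + 40s² - 35s    [distributive law]
= -405t² - 378st + 90t + 81st² + 72s²t - 235s + 175 + 40s²    [combine like terms]

-405t² - 378st + 90t + 81st² + 72s²t - 235s + 175 + 40s²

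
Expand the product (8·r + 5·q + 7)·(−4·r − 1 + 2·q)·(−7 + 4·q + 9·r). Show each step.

−100·r^2 − 164·q·r^2 − 288·r^3 + 189·r − 35·q·r + 74·q^2·r − 91·q − 34·q^2 + 40·q^3 + 49

(8·r + 5·q + 7)·(−4·r − 1 + 2·q)·(−7 + 4·q + 9·r)
= (−32·r^2 − 8·r + 16·q·r − 20·q·r − 5·q + 10·q^2 − 28·r − 7 + 14·q)·(−7 + 4·q + 9·r)    [distributive law]
= (−32·r^2 − 36·r − 4·q·r + 9·q + 10·q^2 − 7)·(−7 + 4·q + 9·r)    [combine like terms]
= 224·r^2 − 128·q·r^2 − 288·r^3 + 252·r − 144·q·r − 324·r^2 + 28·q·r − 16·q^2·r − 36·q·r^2 − 63·q + 36·q^2 + 81·q·r − 70·q^2 + 40·q^3 + 90·q^2·r + 49 − 28·q − 63·r    [distributive law]
= −100·r^2 − 164·q·r^2 − 288·r^3 + 189·r − 35·q·r + 74·q^2·r − 91·q − 34·q^2 + 40·q^3 + 49    [combine like terms]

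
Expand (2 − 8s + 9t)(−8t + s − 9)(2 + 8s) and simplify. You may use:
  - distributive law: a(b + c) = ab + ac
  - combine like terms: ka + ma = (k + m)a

−194t − 630st + 4s + 576s^2 − 36 + 584s^2t − 64s^3 − 144t^2 − 576st^2

(2 − 8s + 9t)(−8t + s − 9)(2 + 8s)
= (−16t + 2s − 18 + 64st − 8s^2 + 72s − 72t^2 + 9st − 81t)(2 + 8s)    [distributive law]
= (−97t + 74s − 18 + 73st − 8s^2 − 72t^2)(2 + 8s)    [combine like terms]
= −194t − 776st + 148s + 592s^2 − 36 − 144s + 146st + 584s^2t − 16s^2 − 64s^3 − 144t^2 − 576st^2    [distributive law]
= −194t − 630st + 4s + 576s^2 − 36 + 584s^2t − 64s^3 − 144t^2 − 576st^2    [combine like terms]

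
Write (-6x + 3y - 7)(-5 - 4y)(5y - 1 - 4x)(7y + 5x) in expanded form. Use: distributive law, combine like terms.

903xy^2 - 470x^2y - 380xy - 850x^2 - 600x^3 + 876xy^3 + 168x^2y^2 - 480x^3y + 539y^3 + 1134y^2 - 420y^4 - 245y - 175x

(-6x + 3y - 7)(-5 - 4y)(5y - 1 - 4x)(7y + 5x)
= (30x + 24xy - 15y - 12y^2 + 35 + 28y)(5y - 1 - 4x)(7y + 5x)    [distributive law]
= (30x + 24xy + 13y - 12y^2 + 35)(5y - 1 - 4x)(7y + 5x)    [combine like terms]
= (150xy - 30x - 120x^2 + 120xy^2 - 24xy - 96x^2y + 65y^2 - 13y - 52xy - 60y^3 + 12y^2 + 48xy^2 + 175y - 35 - 140x)(7y + 5x)    [distributive law]
= (74xy - 170x - 120x^2 + 168xy^2 - 96x^2y + 77y^2 + 162y - 60y^3 - 35)(7y + 5x)    [combine like terms]
= 518xy^2 + 370x^2y - 1190xy - 850x^2 - 840x^2y - 600x^3 + 1176xy^3 + 840x^2y^2 - 672x^2y^2 - 480x^3y + 539y^3 + 385xy^2 + 1134y^2 + 810xy - 420y^4 - 300xy^3 - 245y - 175x    [distributive law]
= 903xy^2 - 470x^2y - 380xy - 850x^2 - 600x^3 + 876xy^3 + 168x^2y^2 - 480x^3y + 539y^3 + 1134y^2 - 420y^4 - 245y - 175x    [combine like terms]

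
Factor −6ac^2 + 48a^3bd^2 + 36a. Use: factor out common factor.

−6ac^2 + 48a^3bd^2 + 36a
= 6(−ac^2 + 8a^3bd^2 + 6a)    [factor out 6]
= 6a(−c^2 + 8a^2bd^2 + 6)    [factor out a]

6a(−c^2 + 8a^2bd^2 + 6)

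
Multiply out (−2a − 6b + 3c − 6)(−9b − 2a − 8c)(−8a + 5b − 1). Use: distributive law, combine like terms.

−220a^2b − 282ab^2 − 402ab − 32a^3 − 100a^2 − 80a^2c − 118abc − 394ac + 270b^3 + 216b^2 + 105b^2c + 219bc + 192ac^2 − 120bc^2 + 24c^2 − 54b − 12a − 48c

(−2a − 6b + 3c − 6)(−9b − 2a − 8c)(−8a + 5b − 1)
= (18ab + 4a^2 + 16ac + 54b^2 + 12ab + 48bc − 27bc − 6ac − 24c^2 + 54b + 12a + 48c)(−8a + 5b − 1)    [distributive law]
= (30ab + 4a^2 + 10ac + 54b^2 + 21bc − 24c^2 + 54b + 12a + 48c)(−8a + 5b − 1)    [combine like terms]
= −240a^2b + 150ab^2 − 30ab − 32a^3 + 20a^2b − 4a^2 − 80a^2c + 50abc − 10ac − 432ab^2 + 270b^3 − 54b^2 − 168abc + 105b^2c − 21bc + 192ac^2 − 120bc^2 + 24c^2 − 432ab + 270b^2 − 54b − 96a^2 + 60ab − 12a − 384ac + 240bc − 48c    [distributive law]
= −220a^2b − 282ab^2 − 402ab − 32a^3 − 100a^2 − 80a^2c − 118abc − 394ac + 270b^3 + 216b^2 + 105b^2c + 219bc + 192ac^2 − 120bc^2 + 24c^2 − 54b − 12a − 48c    [combine like terms]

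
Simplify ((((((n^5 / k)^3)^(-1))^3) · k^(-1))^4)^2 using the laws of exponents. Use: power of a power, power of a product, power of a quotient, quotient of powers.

k^64·n^(-360)

((((((n^5 / k)^3)^(-1))^3) · k^(-1))^4)^2
= (((((n^5 / k)^3)^(-1))^3) · k^(-1))^8    [power of a power]
= (((((n^5 / k)^3)^(-1))^3)^8) · ((k^(-1))^8)    [power of a product]
= ((((n^5 / k)^3)^(-1))^24) · ((k^(-1))^8)    [power of a power]
= (((n^5 / k)^3)^(-24)) · ((k^(-1))^8)    [power of a power]
= ((n^5 / k)^(-72)) · ((k^(-1))^8)    [power of a power]
= (((n^5)^(-72)) / (k^(-72))) · ((k^(-1))^8)    [power of a quotient]
= (n^(-360) / (k^(-72))) · ((k^(-1))^8)    [power of a power]
= (n^(-360) / k^(-72)) · k^(-8)    [power of a power]
= k^64·n^(-360)    [quotient of powers]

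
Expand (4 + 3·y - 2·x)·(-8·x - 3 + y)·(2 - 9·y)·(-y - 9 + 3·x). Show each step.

-1292·x·y + 396·x - 444·x² - 2135·x·y² + 1810·x²·y - 858·y + 216 - 557·y² + 192·y³ - 315·x·y³ + 846·x²·y² + 27·y⁴ + 96·x³ - 432·x³·y

(4 + 3·y - 2·x)·(-8·x - 3 + y)·(2 - 9·y)·(-y - 9 + 3·x)
= (-32·x - 12 + 4·y - 24·x·y - 9·y + 3·y² + 16·x² + 6·x - 2·x·y)·(2 - 9·y)·(-y - 9 + 3·x)    [distributive law]
= (-26·x - 12 - 5·y - 26·x·y + 3·y² + 16·x²)·(2 - 9·y)·(-y - 9 + 3·x)    [combine like terms]
= (-52·x + 234·x·y - 24 + 108·y - 10·y + 45·y² - 52·x·y + 234·x·y² + 6·y² - 27·y³ + 32·x² - 144·x²·y)·(-y - 9 + 3·x)    [distributive law]
= (-52·x + 182·x·y - 24 + 98·y + 51·y² + 234·x·y² - 27·y³ + 32·x² - 144·x²·y)·(-y - 9 + 3·x)    [combine like terms]
= 52·x·y + 468·x - 156·x² - 182·x·y² - 1638·x·y + 546·x²·y + 24·y + 216 - 72·x - 98·y² - 882·y + 294·x·y - 51·y³ - 459·y² + 153·x·y² - 234·x·y³ - 2106·x·y² + 702·x²·y² + 27·y⁴ + 243·y³ - 81·x·y³ - 32·x²·y - 288·x² + 96·x³ + 144·x²·y² + 1296·x²·y - 432·x³·y    [distributive law]
= -1292·x·y + 396·x - 444·x² - 2135·x·y² + 1810·x²·y - 858·y + 216 - 557·y² + 192·y³ - 315·x·y³ + 846·x²·y² + 27·y⁴ + 96·x³ - 432·x³·y    [combine like terms]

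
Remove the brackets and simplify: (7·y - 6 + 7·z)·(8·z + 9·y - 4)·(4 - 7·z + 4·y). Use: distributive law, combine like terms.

746·y·z - 609·y·z^2 + 35·y^2·z - 76·y^2 + 252·y^3 - 232·y - 472·z + 756·z^2 + 96 - 392·z^3

(7·y - 6 + 7·z)·(8·z + 9·y - 4)·(4 - 7·z + 4·y)
= (56·y·z + 63·y^2 - 28·y - 48·z - 54·y + 24 + 56·z^2 + 63·y·z - 28·z)·(4 - 7·z + 4·y)    [distributive law]
= (119·y·z + 63·y^2 - 82·y - 76·z + 24 + 56·z^2)·(4 - 7·z + 4·y)    [combine like terms]
= 476·y·z - 833·y·z^2 + 476·y^2·z + 252·y^2 - 441·y^2·z + 252·y^3 - 328·y + 574·y·z - 328·y^2 - 304·z + 532·z^2 - 304·y·z + 96 - 168·z + 96·y + 224·z^2 - 392·z^3 + 224·y·z^2    [distributive law]
= 746·y·z - 609·y·z^2 + 35·y^2·z - 76·y^2 + 252·y^3 - 232·y - 472·z + 756·z^2 + 96 - 392·z^3    [combine like terms]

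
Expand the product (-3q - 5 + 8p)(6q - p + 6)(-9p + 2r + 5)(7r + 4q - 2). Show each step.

(-3q - 5 + 8p)(6q - p + 6)(-9p + 2r + 5)(7r + 4q - 2)
= (-18q² + 3pq - 18q - 30q + 5p - 30 + 48pq - 8p² + 48p)(-9p + 2r + 5)(7r + 4q - 2)    [distributive law]
= (-18q² + 51pq - 48q + 53p - 30 - 8p²)(-9p + 2r + 5)(7r + 4q - 2)    [combine like terms]
= (162pq² - 36q²r - 90q² - 459p²q + 102pqr + 255pq + 432pq - 96qr - 240q - 477p² + 106pr + 265p + 270p - 60r - 150 + 72p³ - 16p²r - 40p²)(7r + 4q - 2)    [distributive law]
= (162pq² - 36q²r - 90q² - 459p²q + 102pqr + 687pq - 96qr - 240q - 517p² + 106pr + 535p - 60r - 150 + 72p³ - 16p²r)(7r + 4q - 2)    [combine like terms]
= 1134pq²r + 648pq³ - 324pq² - 252q²r² - 144q³r + 72q²r - 630q²r - 360q³ + 180q² - 3213p²qr - 1836p²q² + 918p²q + 714pqr² + 408pq²r - 204pqr + 4809pqr + 2748pq² - 1374pq - 672qr² - 384q²r + 192qr - 1680qr - 960q² + 480q - 3619p²r - 2068p²q + 1034p² + 742pr² + 424pqr - 212pr + 3745pr + 2140pq - 1070p - 420r² - 240qr + 120r - 1050r - 600q + 300 + 504p³r + 288p³q - 144p³ - 112p²r² - 64p²qr + 32p²r    [distributive law]
= 1542pq²r + 648pq³ + 2424pq² - 252q²r² - 144q³r - 942q²r - 360q³ - 780q² - 3277p²qr - 1836p²q² - 1150p²q + 714pqr² + 5029pqr + 766pq - 672qr² - 1728qr - 120q - 3587p²r + 1034p² + 742pr² + 3533pr - 1070p - 420r² - 930r + 300 + 504p³r + 288p³q - 144p³ - 112p²r²    [combine like terms]

1542pq²r + 648pq³ + 2424pq² - 252q²r² - 144q³r - 942q²r - 360q³ - 780q² - 3277p²qr - 1836p²q² - 1150p²q + 714pqr² + 5029pqr + 766pq - 672qr² - 1728qr - 120q - 3587p²r + 1034p² + 742pr² + 3533pr - 1070p - 420r² - 930r + 300 + 504p³r + 288p³q - 144p³ - 112p²r²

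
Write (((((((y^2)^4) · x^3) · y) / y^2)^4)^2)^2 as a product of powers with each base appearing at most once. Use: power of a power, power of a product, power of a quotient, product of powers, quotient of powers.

(((((((y^2)^4) · x^3) · y) / y^2)^4)^2)^2
= ((((((y^2)^4) · x^3) · y) / y^2)^4)^4    [power of a power]
= (((((y^2)^4) · x^3) · y) / y^2)^16    [power of a power]
= (((((y^2)^4) · x^3) · y)^16) / ((y^2)^16)    [power of a quotient]
= (((((y^2)^4) · x^3)^16) · (y^16)) / ((y^2)^16)    [power of a product]
= (((((y^2)^4)^16) · ((x^3)^16)) · (y^16)) / ((y^2)^16)    [power of a product]
= ((((y^2)^64) · ((x^3)^16)) · (y^16)) / ((y^2)^16)    [power of a power]
= ((y^128 · ((x^3)^16)) · (y^16)) / ((y^2)^16)    [power of a power]
= ((y^128 · x^48) · (y^16)) / ((y^2)^16)    [power of a power]
= ((y^128 · x^48) · y^16) / y^32    [power of a power]
= x^48y^112    [quotient of powers; product of powers]

x^48y^112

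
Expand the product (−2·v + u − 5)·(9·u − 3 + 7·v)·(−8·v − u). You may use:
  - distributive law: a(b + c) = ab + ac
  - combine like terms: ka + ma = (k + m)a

(−2·v + u − 5)·(9·u − 3 + 7·v)·(−8·v − u)
= (−18·u·v + 6·v − 14·v^2 + 9·u^2 − 3·u + 7·u·v − 45·u + 15 − 35·v)·(−8·v − u)    [distributive law]
= (−11·u·v − 29·v − 14·v^2 + 9·u^2 − 48·u + 15)·(−8·v − u)    [combine like terms]
= 88·u·v^2 + 11·u^2·v + 232·v^2 + 29·u·v + 112·v^3 + 14·u·v^2 − 72·u^2·v − 9·u^3 + 384·u·v + 48·u^2 − 120·v − 15·u    [distributive law]
= 102·u·v^2 − 61·u^2·v + 232·v^2 + 413·u·v + 112·v^3 − 9·u^3 + 48·u^2 − 120·v − 15·u    [combine like terms]

102·u·v^2 − 61·u^2·v + 232·v^2 + 413·u·v + 112·v^3 − 9·u^3 + 48·u^2 − 120·v − 15·u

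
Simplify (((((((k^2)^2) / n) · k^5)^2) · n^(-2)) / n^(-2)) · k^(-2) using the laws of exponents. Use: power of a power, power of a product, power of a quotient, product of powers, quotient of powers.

k^16·n^(-2)

(((((((k^2)^2) / n) · k^5)^2) · n^(-2)) / n^(-2)) · k^(-2)
= (((((((k^2)^2) / n)^2) · ((k^5)^2)) · n^(-2)) / n^(-2)) · k^(-2)    [power of a product]
= (((((((k^2)^2)^2) / (n^2)) · ((k^5)^2)) · n^(-2)) / n^(-2)) · k^(-2)    [power of a quotient]
= ((((((k^2)^4) / (n^2)) · ((k^5)^2)) · n^(-2)) / n^(-2)) · k^(-2)    [power of a power]
= ((((k^8 / (n^2)) · ((k^5)^2)) · n^(-2)) / n^(-2)) · k^(-2)    [power of a power]
= ((((k^8 / n^2) · k^10) · n^(-2)) / n^(-2)) · k^(-2)    [power of a power]
= k^16·n^(-2)    [quotient of powers; product of powers]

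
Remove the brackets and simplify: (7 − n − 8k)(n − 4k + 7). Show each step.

(7 − n − 8k)(n − 4k + 7)
= 7n − 28k + 49 − n² + 4kn − 7n − 8kn + 32k² − 56k    [distributive law]
= −84k + 49 − n² − 4kn + 32k²    [combine like terms]

−84k + 49 − n² − 4kn + 32k²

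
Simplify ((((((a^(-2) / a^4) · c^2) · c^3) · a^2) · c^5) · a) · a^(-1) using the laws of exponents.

((((((a^(-2) / a^4) · c^2) · c^3) · a^2) · c^5) · a) · a^(-1)
= (((((a^(-6) · c^2) · c^3) · a^2) · c^5) · a) · a^(-1)    [quotient of powers]
= a^(-4)c^10    [product of powers]

a^(-4)c^10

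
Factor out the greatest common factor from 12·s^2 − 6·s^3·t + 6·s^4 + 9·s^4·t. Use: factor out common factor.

12·s^2 − 6·s^3·t + 6·s^4 + 9·s^4·t
= 3(4·s^2 − 2·s^3·t + 2·s^4 + 3·s^4·t)    [factor out 3]
= 3·s^2(4 − 2·s·t + 2·s^2 + 3·s^2·t)    [factor out s^2]

3·s^2(4 − 2·s·t + 2·s^2 + 3·s^2·t)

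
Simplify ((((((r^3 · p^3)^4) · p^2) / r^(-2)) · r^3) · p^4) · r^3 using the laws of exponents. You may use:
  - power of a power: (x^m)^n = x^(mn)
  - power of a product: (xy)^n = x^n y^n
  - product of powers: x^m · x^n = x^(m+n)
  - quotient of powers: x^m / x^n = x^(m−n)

p^18·r^20

((((((r^3 · p^3)^4) · p^2) / r^(-2)) · r^3) · p^4) · r^3
= (((((((r^3)^4) · ((p^3)^4)) · p^2) / r^(-2)) · r^3) · p^4) · r^3    [power of a product]
= (((((r^12 · ((p^3)^4)) · p^2) / r^(-2)) · r^3) · p^4) · r^3    [power of a power]
= (((((r^12 · p^12) · p^2) / r^(-2)) · r^3) · p^4) · r^3    [power of a power]
= p^18·r^20    [quotient of powers; product of powers]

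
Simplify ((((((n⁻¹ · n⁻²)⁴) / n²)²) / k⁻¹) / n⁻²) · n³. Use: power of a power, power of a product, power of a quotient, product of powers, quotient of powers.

((((((n⁻¹ · n⁻²)⁴) / n²)²) / k⁻¹) / n⁻²) · n³
= ((((((n⁻¹ · n⁻²)⁴)²) / ((n²)²)) / k⁻¹) / n⁻²) · n³    [power of a quotient]
= (((((n⁻¹ · n⁻²)⁸) / ((n²)²)) / k⁻¹) / n⁻²) · n³    [power of a power]
= ((((((n⁻¹)⁸) · ((n⁻²)⁸)) / ((n²)²)) / k⁻¹) / n⁻²) · n³    [power of a product]
= ((((n⁻⁸ · ((n⁻²)⁸)) / ((n²)²)) / k⁻¹) / n⁻²) · n³    [power of a power]
= ((((n⁻⁸ · n⁻¹⁶) / ((n²)²)) / k⁻¹) / n⁻²) · n³    [power of a power]
= (((n⁻²⁴ / ((n²)²)) / k⁻¹) / n⁻²) · n³    [product of powers]
= (((n⁻²⁴ / n⁴) / k⁻¹) / n⁻²) · n³    [power of a power]
= ((n⁻²⁸ / k⁻¹) / n⁻²) · n³    [quotient of powers]
= kn⁻²³    [quotient of powers; product of powers]

kn⁻²³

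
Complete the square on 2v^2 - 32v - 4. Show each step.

2v^2 - 32v - 4
= 2(v^2 - 16v) - 4    [factor out 2 from the v-terms]
= 2(v^2 - 16v + 64 - 64) - 4    [add and subtract 64 inside the bracket]
= 2(v - 8)^2 - 128 - 4    [perfect-square identity]
= 2(v - 8)^2 - 132    [combine constants]

2(v - 8)^2 - 132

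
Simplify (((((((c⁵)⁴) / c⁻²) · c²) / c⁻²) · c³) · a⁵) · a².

a⁷c²⁹

(((((((c⁵)⁴) / c⁻²) · c²) / c⁻²) · c³) · a⁵) · a²
= (((((c²⁰ / c⁻²) · c²) / c⁻²) · c³) · a⁵) · a²    [power of a power]
= ((((c²² · c²) / c⁻²) · c³) · a⁵) · a²    [quotient of powers]
= (((c²⁴ / c⁻²) · c³) · a⁵) · a²    [product of powers]
= ((c²⁶ · c³) · a⁵) · a²    [quotient of powers]
= (c²⁹ · a⁵) · a²    [product of powers]
= a⁷c²⁹    [product of powers]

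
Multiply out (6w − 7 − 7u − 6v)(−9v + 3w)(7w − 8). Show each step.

(6w − 7 − 7u − 6v)(−9v + 3w)(7w − 8)
= (−54vw + 18w^2 + 63v − 21w + 63uv − 21uw + 54v^2 − 18vw)(7w − 8)    [distributive law]
= (−72vw + 18w^2 + 63v − 21w + 63uv − 21uw + 54v^2)(7w − 8)    [combine like terms]
= −504vw^2 + 576vw + 126w^3 − 144w^2 + 441vw − 504v − 147w^2 + 168w + 441uvw − 504uv − 147uw^2 + 168uw + 378v^2w − 432v^2    [distributive law]
= −504vw^2 + 1017vw + 126w^3 − 291w^2 − 504v + 168w + 441uvw − 504uv − 147uw^2 + 168uw + 378v^2w − 432v^2    [combine like terms]

−504vw^2 + 1017vw + 126w^3 − 291w^2 − 504v + 168w + 441uvw − 504uv − 147uw^2 + 168uw + 378v^2w − 432v^2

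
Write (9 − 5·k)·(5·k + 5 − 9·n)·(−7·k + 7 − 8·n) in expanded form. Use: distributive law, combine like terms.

(9 − 5·k)·(5·k + 5 − 9·n)·(−7·k + 7 − 8·n)
= (45·k + 45 − 81·n − 25·k² − 25·k + 45·k·n)·(−7·k + 7 − 8·n)    [distributive law]
= (20·k + 45 − 81·n − 25·k² + 45·k·n)·(−7·k + 7 − 8·n)    [combine like terms]
= −140·k² + 140·k − 160·k·n − 315·k + 315 − 360·n + 567·k·n − 567·n + 648·n² + 175·k³ − 175·k² + 200·k²·n − 315·k²·n + 315·k·n − 360·k·n²    [distributive law]
= −315·k² − 175·k + 722·k·n + 315 − 927·n + 648·n² + 175·k³ − 115·k²·n − 360·k·n²    [combine like terms]

−315·k² − 175·k + 722·k·n + 315 − 927·n + 648·n² + 175·k³ − 115·k²·n − 360·k·n²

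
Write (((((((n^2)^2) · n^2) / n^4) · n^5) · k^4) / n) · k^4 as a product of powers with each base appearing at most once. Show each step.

k^8n^6

(((((((n^2)^2) · n^2) / n^4) · n^5) · k^4) / n) · k^4
= (((((n^4 · n^2) / n^4) · n^5) · k^4) / n) · k^4    [power of a power]
= ((((n^6 / n^4) · n^5) · k^4) / n) · k^4    [product of powers]
= (((n^2 · n^5) · k^4) / n) · k^4    [quotient of powers]
= ((n^7 · k^4) / n) · k^4    [product of powers]
= k^8n^6    [quotient of powers; product of powers]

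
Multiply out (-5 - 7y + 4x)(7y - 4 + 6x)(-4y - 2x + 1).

(-5 - 7y + 4x)(7y - 4 + 6x)(-4y - 2x + 1)
= (-35y + 20 - 30x - 49y² + 28y - 42xy + 28xy - 16x + 24x²)(-4y - 2x + 1)    [distributive law]
= (-7y + 20 - 46x - 49y² - 14xy + 24x²)(-4y - 2x + 1)    [combine like terms]
= 28y² + 14xy - 7y - 80y - 40x + 20 + 184xy + 92x² - 46x + 196y³ + 98xy² - 49y² + 56xy² + 28x²y - 14xy - 96x²y - 48x³ + 24x²    [distributive law]
= -21y² + 184xy - 87y - 86x + 20 + 116x² + 196y³ + 154xy² - 68x²y - 48x³    [combine like terms]

-21y² + 184xy - 87y - 86x + 20 + 116x² + 196y³ + 154xy² - 68x²y - 48x³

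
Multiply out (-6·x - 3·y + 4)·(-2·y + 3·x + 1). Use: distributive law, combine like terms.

3·x·y - 18·x^2 + 6·x + 6·y^2 - 11·y + 4

(-6·x - 3·y + 4)·(-2·y + 3·x + 1)
= 12·x·y - 18·x^2 - 6·x + 6·y^2 - 9·x·y - 3·y - 8·y + 12·x + 4    [distributive law]
= 3·x·y - 18·x^2 + 6·x + 6·y^2 - 11·y + 4    [combine like terms]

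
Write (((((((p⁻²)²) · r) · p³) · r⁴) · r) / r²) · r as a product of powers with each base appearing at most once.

(((((((p⁻²)²) · r) · p³) · r⁴) · r) / r²) · r
= (((((p⁻⁴ · r) · p³) · r⁴) · r) / r²) · r    [power of a power]
= p⁻¹r⁵    [quotient of powers; product of powers]

p⁻¹r⁵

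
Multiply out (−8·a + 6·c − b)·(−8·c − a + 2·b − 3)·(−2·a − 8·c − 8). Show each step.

−180·a²·c − 368·a·c² − 620·a·c − 16·a³ − 112·a² + 30·a²·b + 80·a·b·c + 114·a·b − 192·a + 384·c³ + 528·c² − 160·b·c² − 184·b·c + 144·c + 4·a·b² + 16·b²·c + 16·b² − 24·b

(−8·a + 6·c − b)·(−8·c − a + 2·b − 3)·(−2·a − 8·c − 8)
= (64·a·c + 8·a² − 16·a·b + 24·a − 48·c² − 6·a·c + 12·b·c − 18·c + 8·b·c + a·b − 2·b² + 3·b)·(−2·a − 8·c − 8)    [distributive law]
= (58·a·c + 8·a² − 15·a·b + 24·a − 48·c² + 20·b·c − 18·c − 2·b² + 3·b)·(−2·a − 8·c − 8)    [combine like terms]
= −116·a²·c − 464·a·c² − 464·a·c − 16·a³ − 64·a²·c − 64·a² + 30·a²·b + 120·a·b·c + 120·a·b − 48·a² − 192·a·c − 192·a + 96·a·c² + 384·c³ + 384·c² − 40·a·b·c − 160·b·c² − 160·b·c + 36·a·c + 144·c² + 144·c + 4·a·b² + 16·b²·c + 16·b² − 6·a·b − 24·b·c − 24·b    [distributive law]
= −180·a²·c − 368·a·c² − 620·a·c − 16·a³ − 112·a² + 30·a²·b + 80·a·b·c + 114·a·b − 192·a + 384·c³ + 528·c² − 160·b·c² − 184·b·c + 144·c + 4·a·b² + 16·b²·c + 16·b² − 24·b    [combine like terms]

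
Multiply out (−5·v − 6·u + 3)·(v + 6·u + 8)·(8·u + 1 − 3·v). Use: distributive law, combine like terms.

68·u·v^2 + 106·v^2 + 15·v^3 − 180·u^2·v − 242·u·v − 109·v − 288·u^3 − 276·u^2 + 162·u + 24

(−5·v − 6·u + 3)·(v + 6·u + 8)·(8·u + 1 − 3·v)
= (−5·v^2 − 30·u·v − 40·v − 6·u·v − 36·u^2 − 48·u + 3·v + 18·u + 24)·(8·u + 1 − 3·v)    [distributive law]
= (−5·v^2 − 36·u·v − 37·v − 36·u^2 − 30·u + 24)·(8·u + 1 − 3·v)    [combine like terms]
= −40·u·v^2 − 5·v^2 + 15·v^3 − 288·u^2·v − 36·u·v + 108·u·v^2 − 296·u·v − 37·v + 111·v^2 − 288·u^3 − 36·u^2 + 108·u^2·v − 240·u^2 − 30·u + 90·u·v + 192·u + 24 − 72·v    [distributive law]
= 68·u·v^2 + 106·v^2 + 15·v^3 − 180·u^2·v − 242·u·v − 109·v − 288·u^3 − 276·u^2 + 162·u + 24    [combine like terms]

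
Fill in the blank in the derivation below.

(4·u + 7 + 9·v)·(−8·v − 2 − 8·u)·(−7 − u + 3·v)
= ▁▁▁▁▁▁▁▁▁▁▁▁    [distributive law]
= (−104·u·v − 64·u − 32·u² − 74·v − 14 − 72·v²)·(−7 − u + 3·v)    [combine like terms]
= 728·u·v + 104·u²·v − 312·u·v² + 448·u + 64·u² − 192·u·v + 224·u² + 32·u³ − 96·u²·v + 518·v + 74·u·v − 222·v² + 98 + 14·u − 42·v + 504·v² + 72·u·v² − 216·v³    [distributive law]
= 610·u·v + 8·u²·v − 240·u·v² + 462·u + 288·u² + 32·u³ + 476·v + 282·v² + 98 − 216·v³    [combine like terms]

By distributive law:

(−32·u·v − 8·u − 32·u² − 56·v − 14 − 56·u − 72·v² − 18·v − 72·u·v)·(−7 − u + 3·v)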